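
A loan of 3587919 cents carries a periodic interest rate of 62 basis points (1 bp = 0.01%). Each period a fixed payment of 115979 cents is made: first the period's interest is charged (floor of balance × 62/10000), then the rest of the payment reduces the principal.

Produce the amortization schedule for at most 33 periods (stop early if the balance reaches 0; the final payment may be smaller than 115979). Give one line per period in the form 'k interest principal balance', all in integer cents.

1 22245 93734 3494185
2 21663 94316 3399869
3 21079 94900 3304969
4 20490 95489 3209480
5 19898 96081 3113399
6 19303 96676 3016723
7 18703 97276 2919447
8 18100 97879 2821568
9 17493 98486 2723082
10 16883 99096 2623986
11 16268 99711 2524275
12 15650 100329 2423946
13 15028 100951 2322995
14 14402 101577 2221418
15 13772 102207 2119211
16 13139 102840 2016371
17 12501 103478 1912893
18 11859 104120 1808773
19 11214 104765 1704008
20 10564 105415 1598593
21 9911 106068 1492525
22 9253 106726 1385799
23 8591 107388 1278411
24 7926 108053 1170358
25 7256 108723 1061635
26 6582 109397 952238
27 5903 110076 842162
28 5221 110758 731404
29 4534 111445 619959
30 3843 112136 507823
31 3148 112831 394992
32 2448 113531 281461
33 1745 114234 167227

1. interest=⌊3587919·62/10000⌋=22245; principal=115979-22245=93734; balance=3587919-93734=3494185
2. interest=⌊3494185·62/10000⌋=21663; principal=115979-21663=94316; balance=3494185-94316=3399869
3. interest=⌊3399869·62/10000⌋=21079; principal=115979-21079=94900; balance=3399869-94900=3304969
4. interest=⌊3304969·62/10000⌋=20490; principal=115979-20490=95489; balance=3304969-95489=3209480
5. interest=⌊3209480·62/10000⌋=19898; principal=115979-19898=96081; balance=3209480-96081=3113399
6. interest=⌊3113399·62/10000⌋=19303; principal=115979-19303=96676; balance=3113399-96676=3016723
7. interest=⌊3016723·62/10000⌋=18703; principal=115979-18703=97276; balance=3016723-97276=2919447
8. interest=⌊2919447·62/10000⌋=18100; principal=115979-18100=97879; balance=2919447-97879=2821568
9. interest=⌊2821568·62/10000⌋=17493; principal=115979-17493=98486; balance=2821568-98486=2723082
10. interest=⌊2723082·62/10000⌋=16883; principal=115979-16883=99096; balance=2723082-99096=2623986
11. interest=⌊2623986·62/10000⌋=16268; principal=115979-16268=99711; balance=2623986-99711=2524275
12. interest=⌊2524275·62/10000⌋=15650; principal=115979-15650=100329; balance=2524275-100329=2423946
13. interest=⌊2423946·62/10000⌋=15028; principal=115979-15028=100951; balance=2423946-100951=2322995
14. interest=⌊2322995·62/10000⌋=14402; principal=115979-14402=101577; balance=2322995-101577=2221418
15. interest=⌊2221418·62/10000⌋=13772; principal=115979-13772=102207; balance=2221418-102207=2119211
16. interest=⌊2119211·62/10000⌋=13139; principal=115979-13139=102840; balance=2119211-102840=2016371
17. interest=⌊2016371·62/10000⌋=12501; principal=115979-12501=103478; balance=2016371-103478=1912893
18. interest=⌊1912893·62/10000⌋=11859; principal=115979-11859=104120; balance=1912893-104120=1808773
19. interest=⌊1808773·62/10000⌋=11214; principal=115979-11214=104765; balance=1808773-104765=1704008
20. interest=⌊1704008·62/10000⌋=10564; principal=115979-10564=105415; balance=1704008-105415=1598593
21. interest=⌊1598593·62/10000⌋=9911; principal=115979-9911=106068; balance=1598593-106068=1492525
22. interest=⌊1492525·62/10000⌋=9253; principal=115979-9253=106726; balance=1492525-106726=1385799
23. interest=⌊1385799·62/10000⌋=8591; principal=115979-8591=107388; balance=1385799-107388=1278411
24. interest=⌊1278411·62/10000⌋=7926; principal=115979-7926=108053; balance=1278411-108053=1170358
25. interest=⌊1170358·62/10000⌋=7256; principal=115979-7256=108723; balance=1170358-108723=1061635
26. interest=⌊1061635·62/10000⌋=6582; principal=115979-6582=109397; balance=1061635-109397=952238
27. interest=⌊952238·62/10000⌋=5903; principal=115979-5903=110076; balance=952238-110076=842162
28. interest=⌊842162·62/10000⌋=5221; principal=115979-5221=110758; balance=842162-110758=731404
29. interest=⌊731404·62/10000⌋=4534; principal=115979-4534=111445; balance=731404-111445=619959
30. interest=⌊619959·62/10000⌋=3843; principal=115979-3843=112136; balance=619959-112136=507823
31. interest=⌊507823·62/10000⌋=3148; principal=115979-3148=112831; balance=507823-112831=394992
32. interest=⌊394992·62/10000⌋=2448; principal=115979-2448=113531; balance=394992-113531=281461
33. interest=⌊281461·62/10000⌋=1745; principal=115979-1745=114234; balance=281461-114234=167227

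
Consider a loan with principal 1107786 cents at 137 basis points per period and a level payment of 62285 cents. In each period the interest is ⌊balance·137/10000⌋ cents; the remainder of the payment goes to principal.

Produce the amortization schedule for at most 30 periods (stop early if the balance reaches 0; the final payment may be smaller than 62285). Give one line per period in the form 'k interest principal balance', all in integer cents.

1 15176 47109 1060677
2 14531 47754 1012923
3 13877 48408 964515
4 13213 49072 915443
5 12541 49744 865699
6 11860 50425 815274
7 11169 51116 764158
8 10468 51817 712341
9 9759 52526 659815
10 9039 53246 606569
11 8309 53976 552593
12 7570 54715 497878
13 6820 55465 442413
14 6061 56224 386189
15 5290 56995 329194
16 4509 57776 271418
17 3718 58567 212851
18 2916 59369 153482
19 2102 60183 93299
20 1278 61007 32292
21 442 32292 0

1. interest=⌊1107786·137/10000⌋=15176; principal=62285-15176=47109; balance=1107786-47109=1060677
2. interest=⌊1060677·137/10000⌋=14531; principal=62285-14531=47754; balance=1060677-47754=1012923
3. interest=⌊1012923·137/10000⌋=13877; principal=62285-13877=48408; balance=1012923-48408=964515
4. interest=⌊964515·137/10000⌋=13213; principal=62285-13213=49072; balance=964515-49072=915443
5. interest=⌊915443·137/10000⌋=12541; principal=62285-12541=49744; balance=915443-49744=865699
6. interest=⌊865699·137/10000⌋=11860; principal=62285-11860=50425; balance=865699-50425=815274
7. interest=⌊815274·137/10000⌋=11169; principal=62285-11169=51116; balance=815274-51116=764158
8. interest=⌊764158·137/10000⌋=10468; principal=62285-10468=51817; balance=764158-51817=712341
9. interest=⌊712341·137/10000⌋=9759; principal=62285-9759=52526; balance=712341-52526=659815
10. interest=⌊659815·137/10000⌋=9039; principal=62285-9039=53246; balance=659815-53246=606569
11. interest=⌊606569·137/10000⌋=8309; principal=62285-8309=53976; balance=606569-53976=552593
12. interest=⌊552593·137/10000⌋=7570; principal=62285-7570=54715; balance=552593-54715=497878
13. interest=⌊497878·137/10000⌋=6820; principal=62285-6820=55465; balance=497878-55465=442413
14. interest=⌊442413·137/10000⌋=6061; principal=62285-6061=56224; balance=442413-56224=386189
15. interest=⌊386189·137/10000⌋=5290; principal=62285-5290=56995; balance=386189-56995=329194
16. interest=⌊329194·137/10000⌋=4509; principal=62285-4509=57776; balance=329194-57776=271418
17. interest=⌊271418·137/10000⌋=3718; principal=62285-3718=58567; balance=271418-58567=212851
18. interest=⌊212851·137/10000⌋=2916; principal=62285-2916=59369; balance=212851-59369=153482
19. interest=⌊153482·137/10000⌋=2102; principal=62285-2102=60183; balance=153482-60183=93299
20. interest=⌊93299·137/10000⌋=1278; principal=62285-1278=61007; balance=93299-61007=32292
21. interest=⌊32292·137/10000⌋=442; principal=min(62285-442,32292)=32292; balance=32292-32292=0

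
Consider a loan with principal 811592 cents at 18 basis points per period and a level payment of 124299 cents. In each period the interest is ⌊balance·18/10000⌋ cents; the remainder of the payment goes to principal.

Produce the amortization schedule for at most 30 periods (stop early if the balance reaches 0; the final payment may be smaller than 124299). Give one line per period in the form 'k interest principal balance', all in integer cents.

1. interest=⌊811592·18/10000⌋=1460; principal=124299-1460=122839; balance=811592-122839=688753
2. interest=⌊688753·18/10000⌋=1239; principal=124299-1239=123060; balance=688753-123060=565693
3. interest=⌊565693·18/10000⌋=1018; principal=124299-1018=123281; balance=565693-123281=442412
4. interest=⌊442412·18/10000⌋=796; principal=124299-796=123503; balance=442412-123503=318909
5. interest=⌊318909·18/10000⌋=574; principal=124299-574=123725; balance=318909-123725=195184
6. interest=⌊195184·18/10000⌋=351; principal=124299-351=123948; balance=195184-123948=71236
7. interest=⌊71236·18/10000⌋=128; principal=min(124299-128,71236)=71236; balance=71236-71236=0

1 1460 122839 688753
2 1239 123060 565693
3 1018 123281 442412
4 796 123503 318909
5 574 123725 195184
6 351 123948 71236
7 128 71236 0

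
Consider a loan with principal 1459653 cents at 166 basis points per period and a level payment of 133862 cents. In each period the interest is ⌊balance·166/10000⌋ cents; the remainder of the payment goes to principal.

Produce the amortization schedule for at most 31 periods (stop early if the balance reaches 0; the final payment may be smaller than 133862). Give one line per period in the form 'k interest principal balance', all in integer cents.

1. interest=⌊1459653·166/10000⌋=24230; principal=133862-24230=109632; balance=1459653-109632=1350021
2. interest=⌊1350021·166/10000⌋=22410; principal=133862-22410=111452; balance=1350021-111452=1238569
3. interest=⌊1238569·166/10000⌋=20560; principal=133862-20560=113302; balance=1238569-113302=1125267
4. interest=⌊1125267·166/10000⌋=18679; principal=133862-18679=115183; balance=1125267-115183=1010084
5. interest=⌊1010084·166/10000⌋=16767; principal=133862-16767=117095; balance=1010084-117095=892989
6. interest=⌊892989·166/10000⌋=14823; principal=133862-14823=119039; balance=892989-119039=773950
7. interest=⌊773950·166/10000⌋=12847; principal=133862-12847=121015; balance=773950-121015=652935
8. interest=⌊652935·166/10000⌋=10838; principal=133862-10838=123024; balance=652935-123024=529911
9. interest=⌊529911·166/10000⌋=8796; principal=133862-8796=125066; balance=529911-125066=404845
10. interest=⌊404845·166/10000⌋=6720; principal=133862-6720=127142; balance=404845-127142=277703
11. interest=⌊277703·166/10000⌋=4609; principal=133862-4609=129253; balance=277703-129253=148450
12. interest=⌊148450·166/10000⌋=2464; principal=133862-2464=131398; balance=148450-131398=17052
13. interest=⌊17052·166/10000⌋=283; principal=min(133862-283,17052)=17052; balance=17052-17052=0

1 24230 109632 1350021
2 22410 111452 1238569
3 20560 113302 1125267
4 18679 115183 1010084
5 16767 117095 892989
6 14823 119039 773950
7 12847 121015 652935
8 10838 123024 529911
9 8796 125066 404845
10 6720 127142 277703
11 4609 129253 148450
12 2464 131398 17052
13 283 17052 0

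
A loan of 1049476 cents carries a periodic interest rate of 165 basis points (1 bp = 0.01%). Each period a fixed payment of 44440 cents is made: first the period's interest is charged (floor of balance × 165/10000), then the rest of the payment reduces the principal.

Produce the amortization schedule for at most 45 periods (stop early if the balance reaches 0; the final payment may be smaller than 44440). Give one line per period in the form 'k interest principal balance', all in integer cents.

1 17316 27124 1022352
2 16868 27572 994780
3 16413 28027 966753
4 15951 28489 938264
5 15481 28959 909305
6 15003 29437 879868
7 14517 29923 849945
8 14024 30416 819529
9 13522 30918 788611
10 13012 31428 757183
11 12493 31947 725236
12 11966 32474 692762
13 11430 33010 659752
14 10885 33555 626197
15 10332 34108 592089
16 9769 34671 557418
17 9197 35243 522175
18 8615 35825 486350
19 8024 36416 449934
20 7423 37017 412917
21 6813 37627 375290
22 6192 38248 337042
23 5561 38879 298163
24 4919 39521 258642
25 4267 40173 218469
26 3604 40836 177633
27 2930 41510 136123
28 2246 42194 93929
29 1549 42891 51038
30 842 43598 7440
31 122 7440 0

1. interest=⌊1049476·165/10000⌋=17316; principal=44440-17316=27124; balance=1049476-27124=1022352
2. interest=⌊1022352·165/10000⌋=16868; principal=44440-16868=27572; balance=1022352-27572=994780
3. interest=⌊994780·165/10000⌋=16413; principal=44440-16413=28027; balance=994780-28027=966753
4. interest=⌊966753·165/10000⌋=15951; principal=44440-15951=28489; balance=966753-28489=938264
5. interest=⌊938264·165/10000⌋=15481; principal=44440-15481=28959; balance=938264-28959=909305
6. interest=⌊909305·165/10000⌋=15003; principal=44440-15003=29437; balance=909305-29437=879868
7. interest=⌊879868·165/10000⌋=14517; principal=44440-14517=29923; balance=879868-29923=849945
8. interest=⌊849945·165/10000⌋=14024; principal=44440-14024=30416; balance=849945-30416=819529
9. interest=⌊819529·165/10000⌋=13522; principal=44440-13522=30918; balance=819529-30918=788611
10. interest=⌊788611·165/10000⌋=13012; principal=44440-13012=31428; balance=788611-31428=757183
11. interest=⌊757183·165/10000⌋=12493; principal=44440-12493=31947; balance=757183-31947=725236
12. interest=⌊725236·165/10000⌋=11966; principal=44440-11966=32474; balance=725236-32474=692762
13. interest=⌊692762·165/10000⌋=11430; principal=44440-11430=33010; balance=692762-33010=659752
14. interest=⌊659752·165/10000⌋=10885; principal=44440-10885=33555; balance=659752-33555=626197
15. interest=⌊626197·165/10000⌋=10332; principal=44440-10332=34108; balance=626197-34108=592089
16. interest=⌊592089·165/10000⌋=9769; principal=44440-9769=34671; balance=592089-34671=557418
17. interest=⌊557418·165/10000⌋=9197; principal=44440-9197=35243; balance=557418-35243=522175
18. interest=⌊522175·165/10000⌋=8615; principal=44440-8615=35825; balance=522175-35825=486350
19. interest=⌊486350·165/10000⌋=8024; principal=44440-8024=36416; balance=486350-36416=449934
20. interest=⌊449934·165/10000⌋=7423; principal=44440-7423=37017; balance=449934-37017=412917
21. interest=⌊412917·165/10000⌋=6813; principal=44440-6813=37627; balance=412917-37627=375290
22. interest=⌊375290·165/10000⌋=6192; principal=44440-6192=38248; balance=375290-38248=337042
23. interest=⌊337042·165/10000⌋=5561; principal=44440-5561=38879; balance=337042-38879=298163
24. interest=⌊298163·165/10000⌋=4919; principal=44440-4919=39521; balance=298163-39521=258642
25. interest=⌊258642·165/10000⌋=4267; principal=44440-4267=40173; balance=258642-40173=218469
26. interest=⌊218469·165/10000⌋=3604; principal=44440-3604=40836; balance=218469-40836=177633
27. interest=⌊177633·165/10000⌋=2930; principal=44440-2930=41510; balance=177633-41510=136123
28. interest=⌊136123·165/10000⌋=2246; principal=44440-2246=42194; balance=136123-42194=93929
29. interest=⌊93929·165/10000⌋=1549; principal=44440-1549=42891; balance=93929-42891=51038
30. interest=⌊51038·165/10000⌋=842; principal=44440-842=43598; balance=51038-43598=7440
31. interest=⌊7440·165/10000⌋=122; principal=min(44440-122,7440)=7440; balance=7440-7440=0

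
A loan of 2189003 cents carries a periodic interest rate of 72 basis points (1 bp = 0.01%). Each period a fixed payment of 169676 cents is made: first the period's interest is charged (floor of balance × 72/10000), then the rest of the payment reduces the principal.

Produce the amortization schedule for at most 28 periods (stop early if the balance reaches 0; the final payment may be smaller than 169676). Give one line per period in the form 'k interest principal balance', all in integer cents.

1. interest=⌊2189003·72/10000⌋=15760; principal=169676-15760=153916; balance=2189003-153916=2035087
2. interest=⌊2035087·72/10000⌋=14652; principal=169676-14652=155024; balance=2035087-155024=1880063
3. interest=⌊1880063·72/10000⌋=13536; principal=169676-13536=156140; balance=1880063-156140=1723923
4. interest=⌊1723923·72/10000⌋=12412; principal=169676-12412=157264; balance=1723923-157264=1566659
5. interest=⌊1566659·72/10000⌋=11279; principal=169676-11279=158397; balance=1566659-158397=1408262
6. interest=⌊1408262·72/10000⌋=10139; principal=169676-10139=159537; balance=1408262-159537=1248725
7. interest=⌊1248725·72/10000⌋=8990; principal=169676-8990=160686; balance=1248725-160686=1088039
8. interest=⌊1088039·72/10000⌋=7833; principal=169676-7833=161843; balance=1088039-161843=926196
9. interest=⌊926196·72/10000⌋=6668; principal=169676-6668=163008; balance=926196-163008=763188
10. interest=⌊763188·72/10000⌋=5494; principal=169676-5494=164182; balance=763188-164182=599006
11. interest=⌊599006·72/10000⌋=4312; principal=169676-4312=165364; balance=599006-165364=433642
12. interest=⌊433642·72/10000⌋=3122; principal=169676-3122=166554; balance=433642-166554=267088
13. interest=⌊267088·72/10000⌋=1923; principal=169676-1923=167753; balance=267088-167753=99335
14. interest=⌊99335·72/10000⌋=715; principal=min(169676-715,99335)=99335; balance=99335-99335=0

1 15760 153916 2035087
2 14652 155024 1880063
3 13536 156140 1723923
4 12412 157264 1566659
5 11279 158397 1408262
6 10139 159537 1248725
7 8990 160686 1088039
8 7833 161843 926196
9 6668 163008 763188
10 5494 164182 599006
11 4312 165364 433642
12 3122 166554 267088
13 1923 167753 99335
14 715 99335 0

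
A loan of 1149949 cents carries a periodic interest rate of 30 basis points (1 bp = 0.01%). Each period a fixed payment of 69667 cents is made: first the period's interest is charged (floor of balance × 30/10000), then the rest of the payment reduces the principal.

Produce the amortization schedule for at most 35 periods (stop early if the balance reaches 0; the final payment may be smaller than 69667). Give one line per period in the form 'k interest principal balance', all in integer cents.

1 3449 66218 1083731
2 3251 66416 1017315
3 3051 66616 950699
4 2852 66815 883884
5 2651 67016 816868
6 2450 67217 749651
7 2248 67419 682232
8 2046 67621 614611
9 1843 67824 546787
10 1640 68027 478760
11 1436 68231 410529
12 1231 68436 342093
13 1026 68641 273452
14 820 68847 204605
15 613 69054 135551
16 406 69261 66290
17 198 66290 0

1. interest=⌊1149949·30/10000⌋=3449; principal=69667-3449=66218; balance=1149949-66218=1083731
2. interest=⌊1083731·30/10000⌋=3251; principal=69667-3251=66416; balance=1083731-66416=1017315
3. interest=⌊1017315·30/10000⌋=3051; principal=69667-3051=66616; balance=1017315-66616=950699
4. interest=⌊950699·30/10000⌋=2852; principal=69667-2852=66815; balance=950699-66815=883884
5. interest=⌊883884·30/10000⌋=2651; principal=69667-2651=67016; balance=883884-67016=816868
6. interest=⌊816868·30/10000⌋=2450; principal=69667-2450=67217; balance=816868-67217=749651
7. interest=⌊749651·30/10000⌋=2248; principal=69667-2248=67419; balance=749651-67419=682232
8. interest=⌊682232·30/10000⌋=2046; principal=69667-2046=67621; balance=682232-67621=614611
9. interest=⌊614611·30/10000⌋=1843; principal=69667-1843=67824; balance=614611-67824=546787
10. interest=⌊546787·30/10000⌋=1640; principal=69667-1640=68027; balance=546787-68027=478760
11. interest=⌊478760·30/10000⌋=1436; principal=69667-1436=68231; balance=478760-68231=410529
12. interest=⌊410529·30/10000⌋=1231; principal=69667-1231=68436; balance=410529-68436=342093
13. interest=⌊342093·30/10000⌋=1026; principal=69667-1026=68641; balance=342093-68641=273452
14. interest=⌊273452·30/10000⌋=820; principal=69667-820=68847; balance=273452-68847=204605
15. interest=⌊204605·30/10000⌋=613; principal=69667-613=69054; balance=204605-69054=135551
16. interest=⌊135551·30/10000⌋=406; principal=69667-406=69261; balance=135551-69261=66290
17. interest=⌊66290·30/10000⌋=198; principal=min(69667-198,66290)=66290; balance=66290-66290=0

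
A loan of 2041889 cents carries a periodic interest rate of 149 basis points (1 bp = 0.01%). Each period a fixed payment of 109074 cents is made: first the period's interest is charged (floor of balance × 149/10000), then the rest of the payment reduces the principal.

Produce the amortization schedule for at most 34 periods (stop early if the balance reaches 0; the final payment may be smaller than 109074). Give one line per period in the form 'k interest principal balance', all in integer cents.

1. interest=⌊2041889·149/10000⌋=30424; principal=109074-30424=78650; balance=2041889-78650=1963239
2. interest=⌊1963239·149/10000⌋=29252; principal=109074-29252=79822; balance=1963239-79822=1883417
3. interest=⌊1883417·149/10000⌋=28062; principal=109074-28062=81012; balance=1883417-81012=1802405
4. interest=⌊1802405·149/10000⌋=26855; principal=109074-26855=82219; balance=1802405-82219=1720186
5. interest=⌊1720186·149/10000⌋=25630; principal=109074-25630=83444; balance=1720186-83444=1636742
6. interest=⌊1636742·149/10000⌋=24387; principal=109074-24387=84687; balance=1636742-84687=1552055
7. interest=⌊1552055·149/10000⌋=23125; principal=109074-23125=85949; balance=1552055-85949=1466106
8. interest=⌊1466106·149/10000⌋=21844; principal=109074-21844=87230; balance=1466106-87230=1378876
9. interest=⌊1378876·149/10000⌋=20545; principal=109074-20545=88529; balance=1378876-88529=1290347
10. interest=⌊1290347·149/10000⌋=19226; principal=109074-19226=89848; balance=1290347-89848=1200499
11. interest=⌊1200499·149/10000⌋=17887; principal=109074-17887=91187; balance=1200499-91187=1109312
12. interest=⌊1109312·149/10000⌋=16528; principal=109074-16528=92546; balance=1109312-92546=1016766
13. interest=⌊1016766·149/10000⌋=15149; principal=109074-15149=93925; balance=1016766-93925=922841
14. interest=⌊922841·149/10000⌋=13750; principal=109074-13750=95324; balance=922841-95324=827517
15. interest=⌊827517·149/10000⌋=12330; principal=109074-12330=96744; balance=827517-96744=730773
16. interest=⌊730773·149/10000⌋=10888; principal=109074-10888=98186; balance=730773-98186=632587
17. interest=⌊632587·149/10000⌋=9425; principal=109074-9425=99649; balance=632587-99649=532938
18. interest=⌊532938·149/10000⌋=7940; principal=109074-7940=101134; balance=532938-101134=431804
19. interest=⌊431804·149/10000⌋=6433; principal=109074-6433=102641; balance=431804-102641=329163
20. interest=⌊329163·149/10000⌋=4904; principal=109074-4904=104170; balance=329163-104170=224993
21. interest=⌊224993·149/10000⌋=3352; principal=109074-3352=105722; balance=224993-105722=119271
22. interest=⌊119271·149/10000⌋=1777; principal=109074-1777=107297; balance=119271-107297=11974
23. interest=⌊11974·149/10000⌋=178; principal=min(109074-178,11974)=11974; balance=11974-11974=0

1 30424 78650 1963239
2 29252 79822 1883417
3 28062 81012 1802405
4 26855 82219 1720186
5 25630 83444 1636742
6 24387 84687 1552055
7 23125 85949 1466106
8 21844 87230 1378876
9 20545 88529 1290347
10 19226 89848 1200499
11 17887 91187 1109312
12 16528 92546 1016766
13 15149 93925 922841
14 13750 95324 827517
15 12330 96744 730773
16 10888 98186 632587
17 9425 99649 532938
18 7940 101134 431804
19 6433 102641 329163
20 4904 104170 224993
21 3352 105722 119271
22 1777 107297 11974
23 178 11974 0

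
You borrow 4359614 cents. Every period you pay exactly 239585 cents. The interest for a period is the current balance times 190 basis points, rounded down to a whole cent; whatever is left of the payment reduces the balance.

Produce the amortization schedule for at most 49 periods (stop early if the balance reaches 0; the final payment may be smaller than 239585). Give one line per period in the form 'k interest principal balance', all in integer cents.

1 82832 156753 4202861
2 79854 159731 4043130
3 76819 162766 3880364
4 73726 165859 3714505
5 70575 169010 3545495
6 67364 172221 3373274
7 64092 175493 3197781
8 60757 178828 3018953
9 57360 182225 2836728
10 53897 185688 2651040
11 50369 189216 2461824
12 46774 192811 2269013
13 43111 196474 2072539
14 39378 200207 1872332
15 35574 204011 1668321
16 31698 207887 1460434
17 27748 211837 1248597
18 23723 215862 1032735
19 19621 219964 812771
20 15442 224143 588628
21 11183 228402 360226
22 6844 232741 127485
23 2422 127485 0

1. interest=⌊4359614·190/10000⌋=82832; principal=239585-82832=156753; balance=4359614-156753=4202861
2. interest=⌊4202861·190/10000⌋=79854; principal=239585-79854=159731; balance=4202861-159731=4043130
3. interest=⌊4043130·190/10000⌋=76819; principal=239585-76819=162766; balance=4043130-162766=3880364
4. interest=⌊3880364·190/10000⌋=73726; principal=239585-73726=165859; balance=3880364-165859=3714505
5. interest=⌊3714505·190/10000⌋=70575; principal=239585-70575=169010; balance=3714505-169010=3545495
6. interest=⌊3545495·190/10000⌋=67364; principal=239585-67364=172221; balance=3545495-172221=3373274
7. interest=⌊3373274·190/10000⌋=64092; principal=239585-64092=175493; balance=3373274-175493=3197781
8. interest=⌊3197781·190/10000⌋=60757; principal=239585-60757=178828; balance=3197781-178828=3018953
9. interest=⌊3018953·190/10000⌋=57360; principal=239585-57360=182225; balance=3018953-182225=2836728
10. interest=⌊2836728·190/10000⌋=53897; principal=239585-53897=185688; balance=2836728-185688=2651040
11. interest=⌊2651040·190/10000⌋=50369; principal=239585-50369=189216; balance=2651040-189216=2461824
12. interest=⌊2461824·190/10000⌋=46774; principal=239585-46774=192811; balance=2461824-192811=2269013
13. interest=⌊2269013·190/10000⌋=43111; principal=239585-43111=196474; balance=2269013-196474=2072539
14. interest=⌊2072539·190/10000⌋=39378; principal=239585-39378=200207; balance=2072539-200207=1872332
15. interest=⌊1872332·190/10000⌋=35574; principal=239585-35574=204011; balance=1872332-204011=1668321
16. interest=⌊1668321·190/10000⌋=31698; principal=239585-31698=207887; balance=1668321-207887=1460434
17. interest=⌊1460434·190/10000⌋=27748; principal=239585-27748=211837; balance=1460434-211837=1248597
18. interest=⌊1248597·190/10000⌋=23723; principal=239585-23723=215862; balance=1248597-215862=1032735
19. interest=⌊1032735·190/10000⌋=19621; principal=239585-19621=219964; balance=1032735-219964=812771
20. interest=⌊812771·190/10000⌋=15442; principal=239585-15442=224143; balance=812771-224143=588628
21. interest=⌊588628·190/10000⌋=11183; principal=239585-11183=228402; balance=588628-228402=360226
22. interest=⌊360226·190/10000⌋=6844; principal=239585-6844=232741; balance=360226-232741=127485
23. interest=⌊127485·190/10000⌋=2422; principal=min(239585-2422,127485)=127485; balance=127485-127485=0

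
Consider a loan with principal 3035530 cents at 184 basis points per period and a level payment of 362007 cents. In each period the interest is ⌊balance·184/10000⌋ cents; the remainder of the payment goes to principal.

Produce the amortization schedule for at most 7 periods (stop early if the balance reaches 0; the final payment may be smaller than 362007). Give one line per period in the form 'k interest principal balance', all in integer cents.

1 55853 306154 2729376
2 50220 311787 2417589
3 44483 317524 2100065
4 38641 323366 1776699
5 32691 329316 1447383
6 26631 335376 1112007
7 20460 341547 770460

1. interest=⌊3035530·184/10000⌋=55853; principal=362007-55853=306154; balance=3035530-306154=2729376
2. interest=⌊2729376·184/10000⌋=50220; principal=362007-50220=311787; balance=2729376-311787=2417589
3. interest=⌊2417589·184/10000⌋=44483; principal=362007-44483=317524; balance=2417589-317524=2100065
4. interest=⌊2100065·184/10000⌋=38641; principal=362007-38641=323366; balance=2100065-323366=1776699
5. interest=⌊1776699·184/10000⌋=32691; principal=362007-32691=329316; balance=1776699-329316=1447383
6. interest=⌊1447383·184/10000⌋=26631; principal=362007-26631=335376; balance=1447383-335376=1112007
7. interest=⌊1112007·184/10000⌋=20460; principal=362007-20460=341547; balance=1112007-341547=770460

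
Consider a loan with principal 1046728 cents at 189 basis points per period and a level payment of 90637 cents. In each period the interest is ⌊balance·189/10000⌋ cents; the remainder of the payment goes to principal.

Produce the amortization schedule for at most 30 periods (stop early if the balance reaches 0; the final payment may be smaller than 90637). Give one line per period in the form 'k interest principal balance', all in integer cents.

1 19783 70854 975874
2 18444 72193 903681
3 17079 73558 830123
4 15689 74948 755175
5 14272 76365 678810
6 12829 77808 601002
7 11358 79279 521723
8 9860 80777 440946
9 8333 82304 358642
10 6778 83859 274783
11 5193 85444 189339
12 3578 87059 102280
13 1933 88704 13576
14 256 13576 0

1. interest=⌊1046728·189/10000⌋=19783; principal=90637-19783=70854; balance=1046728-70854=975874
2. interest=⌊975874·189/10000⌋=18444; principal=90637-18444=72193; balance=975874-72193=903681
3. interest=⌊903681·189/10000⌋=17079; principal=90637-17079=73558; balance=903681-73558=830123
4. interest=⌊830123·189/10000⌋=15689; principal=90637-15689=74948; balance=830123-74948=755175
5. interest=⌊755175·189/10000⌋=14272; principal=90637-14272=76365; balance=755175-76365=678810
6. interest=⌊678810·189/10000⌋=12829; principal=90637-12829=77808; balance=678810-77808=601002
7. interest=⌊601002·189/10000⌋=11358; principal=90637-11358=79279; balance=601002-79279=521723
8. interest=⌊521723·189/10000⌋=9860; principal=90637-9860=80777; balance=521723-80777=440946
9. interest=⌊440946·189/10000⌋=8333; principal=90637-8333=82304; balance=440946-82304=358642
10. interest=⌊358642·189/10000⌋=6778; principal=90637-6778=83859; balance=358642-83859=274783
11. interest=⌊274783·189/10000⌋=5193; principal=90637-5193=85444; balance=274783-85444=189339
12. interest=⌊189339·189/10000⌋=3578; principal=90637-3578=87059; balance=189339-87059=102280
13. interest=⌊102280·189/10000⌋=1933; principal=90637-1933=88704; balance=102280-88704=13576
14. interest=⌊13576·189/10000⌋=256; principal=min(90637-256,13576)=13576; balance=13576-13576=0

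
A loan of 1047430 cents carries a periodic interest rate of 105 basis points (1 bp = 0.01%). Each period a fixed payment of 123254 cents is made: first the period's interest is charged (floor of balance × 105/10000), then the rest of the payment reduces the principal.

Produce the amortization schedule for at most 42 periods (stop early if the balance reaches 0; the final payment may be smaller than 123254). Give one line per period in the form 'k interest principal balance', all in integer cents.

1. interest=⌊1047430·105/10000⌋=10998; principal=123254-10998=112256; balance=1047430-112256=935174
2. interest=⌊935174·105/10000⌋=9819; principal=123254-9819=113435; balance=935174-113435=821739
3. interest=⌊821739·105/10000⌋=8628; principal=123254-8628=114626; balance=821739-114626=707113
4. interest=⌊707113·105/10000⌋=7424; principal=123254-7424=115830; balance=707113-115830=591283
5. interest=⌊591283·105/10000⌋=6208; principal=123254-6208=117046; balance=591283-117046=474237
6. interest=⌊474237·105/10000⌋=4979; principal=123254-4979=118275; balance=474237-118275=355962
7. interest=⌊355962·105/10000⌋=3737; principal=123254-3737=119517; balance=355962-119517=236445
8. interest=⌊236445·105/10000⌋=2482; principal=123254-2482=120772; balance=236445-120772=115673
9. interest=⌊115673·105/10000⌋=1214; principal=min(123254-1214,115673)=115673; balance=115673-115673=0

1 10998 112256 935174
2 9819 113435 821739
3 8628 114626 707113
4 7424 115830 591283
5 6208 117046 474237
6 4979 118275 355962
7 3737 119517 236445
8 2482 120772 115673
9 1214 115673 0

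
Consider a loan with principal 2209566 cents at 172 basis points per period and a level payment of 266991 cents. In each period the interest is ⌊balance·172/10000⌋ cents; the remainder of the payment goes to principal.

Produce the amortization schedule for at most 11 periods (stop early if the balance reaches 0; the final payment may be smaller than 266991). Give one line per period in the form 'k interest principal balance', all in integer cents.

1. interest=⌊2209566·172/10000⌋=38004; principal=266991-38004=228987; balance=2209566-228987=1980579
2. interest=⌊1980579·172/10000⌋=34065; principal=266991-34065=232926; balance=1980579-232926=1747653
3. interest=⌊1747653·172/10000⌋=30059; principal=266991-30059=236932; balance=1747653-236932=1510721
4. interest=⌊1510721·172/10000⌋=25984; principal=266991-25984=241007; balance=1510721-241007=1269714
5. interest=⌊1269714·172/10000⌋=21839; principal=266991-21839=245152; balance=1269714-245152=1024562
6. interest=⌊1024562·172/10000⌋=17622; principal=266991-17622=249369; balance=1024562-249369=775193
7. interest=⌊775193·172/10000⌋=13333; principal=266991-13333=253658; balance=775193-253658=521535
8. interest=⌊521535·172/10000⌋=8970; principal=266991-8970=258021; balance=521535-258021=263514
9. interest=⌊263514·172/10000⌋=4532; principal=266991-4532=262459; balance=263514-262459=1055
10. interest=⌊1055·172/10000⌋=18; principal=min(266991-18,1055)=1055; balance=1055-1055=0

1 38004 228987 1980579
2 34065 232926 1747653
3 30059 236932 1510721
4 25984 241007 1269714
5 21839 245152 1024562
6 17622 249369 775193
7 13333 253658 521535
8 8970 258021 263514
9 4532 262459 1055
10 18 1055 0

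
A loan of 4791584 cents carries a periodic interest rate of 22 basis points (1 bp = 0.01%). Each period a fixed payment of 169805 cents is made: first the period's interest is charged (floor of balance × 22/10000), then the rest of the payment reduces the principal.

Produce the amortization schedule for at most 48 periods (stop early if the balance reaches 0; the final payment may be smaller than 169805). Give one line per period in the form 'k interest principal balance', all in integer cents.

1. interest=⌊4791584·22/10000⌋=10541; principal=169805-10541=159264; balance=4791584-159264=4632320
2. interest=⌊4632320·22/10000⌋=10191; principal=169805-10191=159614; balance=4632320-159614=4472706
3. interest=⌊4472706·22/10000⌋=9839; principal=169805-9839=159966; balance=4472706-159966=4312740
4. interest=⌊4312740·22/10000⌋=9488; principal=169805-9488=160317; balance=4312740-160317=4152423
5. interest=⌊4152423·22/10000⌋=9135; principal=169805-9135=160670; balance=4152423-160670=3991753
6. interest=⌊3991753·22/10000⌋=8781; principal=169805-8781=161024; balance=3991753-161024=3830729
7. interest=⌊3830729·22/10000⌋=8427; principal=169805-8427=161378; balance=3830729-161378=3669351
8. interest=⌊3669351·22/10000⌋=8072; principal=169805-8072=161733; balance=3669351-161733=3507618
9. interest=⌊3507618·22/10000⌋=7716; principal=169805-7716=162089; balance=3507618-162089=3345529
10. interest=⌊3345529·22/10000⌋=7360; principal=169805-7360=162445; balance=3345529-162445=3183084
11. interest=⌊3183084·22/10000⌋=7002; principal=169805-7002=162803; balance=3183084-162803=3020281
12. interest=⌊3020281·22/10000⌋=6644; principal=169805-6644=163161; balance=3020281-163161=2857120
13. interest=⌊2857120·22/10000⌋=6285; principal=169805-6285=163520; balance=2857120-163520=2693600
14. interest=⌊2693600·22/10000⌋=5925; principal=169805-5925=163880; balance=2693600-163880=2529720
15. interest=⌊2529720·22/10000⌋=5565; principal=169805-5565=164240; balance=2529720-164240=2365480
16. interest=⌊2365480·22/10000⌋=5204; principal=169805-5204=164601; balance=2365480-164601=2200879
17. interest=⌊2200879·22/10000⌋=4841; principal=169805-4841=164964; balance=2200879-164964=2035915
18. interest=⌊2035915·22/10000⌋=4479; principal=169805-4479=165326; balance=2035915-165326=1870589
19. interest=⌊1870589·22/10000⌋=4115; principal=169805-4115=165690; balance=1870589-165690=1704899
20. interest=⌊1704899·22/10000⌋=3750; principal=169805-3750=166055; balance=1704899-166055=1538844
21. interest=⌊1538844·22/10000⌋=3385; principal=169805-3385=166420; balance=1538844-166420=1372424
22. interest=⌊1372424·22/10000⌋=3019; principal=169805-3019=166786; balance=1372424-166786=1205638
23. interest=⌊1205638·22/10000⌋=2652; principal=169805-2652=167153; balance=1205638-167153=1038485
24. interest=⌊1038485·22/10000⌋=2284; principal=169805-2284=167521; balance=1038485-167521=870964
25. interest=⌊870964·22/10000⌋=1916; principal=169805-1916=167889; balance=870964-167889=703075
26. interest=⌊703075·22/10000⌋=1546; principal=169805-1546=168259; balance=703075-168259=534816
27. interest=⌊534816·22/10000⌋=1176; principal=169805-1176=168629; balance=534816-168629=366187
28. interest=⌊366187·22/10000⌋=805; principal=169805-805=169000; balance=366187-169000=197187
29. interest=⌊197187·22/10000⌋=433; principal=169805-433=169372; balance=197187-169372=27815
30. interest=⌊27815·22/10000⌋=61; principal=min(169805-61,27815)=27815; balance=27815-27815=0

1 10541 159264 4632320
2 10191 159614 4472706
3 9839 159966 4312740
4 9488 160317 4152423
5 9135 160670 3991753
6 8781 161024 3830729
7 8427 161378 3669351
8 8072 161733 3507618
9 7716 162089 3345529
10 7360 162445 3183084
11 7002 162803 3020281
12 6644 163161 2857120
13 6285 163520 2693600
14 5925 163880 2529720
15 5565 164240 2365480
16 5204 164601 2200879
17 4841 164964 2035915
18 4479 165326 1870589
19 4115 165690 1704899
20 3750 166055 1538844
21 3385 166420 1372424
22 3019 166786 1205638
23 2652 167153 1038485
24 2284 167521 870964
25 1916 167889 703075
26 1546 168259 534816
27 1176 168629 366187
28 805 169000 197187
29 433 169372 27815
30 61 27815 0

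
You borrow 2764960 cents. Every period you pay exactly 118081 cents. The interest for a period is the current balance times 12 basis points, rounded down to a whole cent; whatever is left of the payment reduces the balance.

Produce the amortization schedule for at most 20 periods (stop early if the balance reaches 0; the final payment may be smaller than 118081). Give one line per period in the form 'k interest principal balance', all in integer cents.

1. interest=⌊2764960·12/10000⌋=3317; principal=118081-3317=114764; balance=2764960-114764=2650196
2. interest=⌊2650196·12/10000⌋=3180; principal=118081-3180=114901; balance=2650196-114901=2535295
3. interest=⌊2535295·12/10000⌋=3042; principal=118081-3042=115039; balance=2535295-115039=2420256
4. interest=⌊2420256·12/10000⌋=2904; principal=118081-2904=115177; balance=2420256-115177=2305079
5. interest=⌊2305079·12/10000⌋=2766; principal=118081-2766=115315; balance=2305079-115315=2189764
6. interest=⌊2189764·12/10000⌋=2627; principal=118081-2627=115454; balance=2189764-115454=2074310
7. interest=⌊2074310·12/10000⌋=2489; principal=118081-2489=115592; balance=2074310-115592=1958718
8. interest=⌊1958718·12/10000⌋=2350; principal=118081-2350=115731; balance=1958718-115731=1842987
9. interest=⌊1842987·12/10000⌋=2211; principal=118081-2211=115870; balance=1842987-115870=1727117
10. interest=⌊1727117·12/10000⌋=2072; principal=118081-2072=116009; balance=1727117-116009=1611108
11. interest=⌊1611108·12/10000⌋=1933; principal=118081-1933=116148; balance=1611108-116148=1494960
12. interest=⌊1494960·12/10000⌋=1793; principal=118081-1793=116288; balance=1494960-116288=1378672
13. interest=⌊1378672·12/10000⌋=1654; principal=118081-1654=116427; balance=1378672-116427=1262245
14. interest=⌊1262245·12/10000⌋=1514; principal=118081-1514=116567; balance=1262245-116567=1145678
15. interest=⌊1145678·12/10000⌋=1374; principal=118081-1374=116707; balance=1145678-116707=1028971
16. interest=⌊1028971·12/10000⌋=1234; principal=118081-1234=116847; balance=1028971-116847=912124
17. interest=⌊912124·12/10000⌋=1094; principal=118081-1094=116987; balance=912124-116987=795137
18. interest=⌊795137·12/10000⌋=954; principal=118081-954=117127; balance=795137-117127=678010
19. interest=⌊678010·12/10000⌋=813; principal=118081-813=117268; balance=678010-117268=560742
20. interest=⌊560742·12/10000⌋=672; principal=118081-672=117409; balance=560742-117409=443333

1 3317 114764 2650196
2 3180 114901 2535295
3 3042 115039 2420256
4 2904 115177 2305079
5 2766 115315 2189764
6 2627 115454 2074310
7 2489 115592 1958718
8 2350 115731 1842987
9 2211 115870 1727117
10 2072 116009 1611108
11 1933 116148 1494960
12 1793 116288 1378672
13 1654 116427 1262245
14 1514 116567 1145678
15 1374 116707 1028971
16 1234 116847 912124
17 1094 116987 795137
18 954 117127 678010
19 813 117268 560742
20 672 117409 443333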